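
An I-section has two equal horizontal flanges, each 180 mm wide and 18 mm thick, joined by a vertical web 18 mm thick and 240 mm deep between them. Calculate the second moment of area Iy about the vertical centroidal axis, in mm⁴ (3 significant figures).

Break the section into simple shapes (no overlaps), measuring from the bottom-left corner of the bounding box.
Bottom flange: 180 × 18, A = 3 240 mm², x = 90 mm, Ī = 8 748 000 mm⁴.
Web: 18 × 240, A = 4 320 mm², x = 90 mm, Ī = 116 640 mm⁴.
Top flange: 180 × 18, A = 3 240 mm², x = 90 mm, Ī = 8 748 000 mm⁴.
By symmetry the centroid is at mid-width, x̄ = 90 mm.
All pieces are centred on the vertical centroidal axis, so I = ΣĪ = 17 612 640 mm⁴.

Iy ≈ 1.76 × 10⁷ mm⁴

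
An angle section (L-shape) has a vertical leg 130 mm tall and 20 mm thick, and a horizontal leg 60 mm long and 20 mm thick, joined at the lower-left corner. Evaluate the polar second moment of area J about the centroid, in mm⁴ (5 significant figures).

Decompose the section into non-overlapping parts with the origin at the bottom-left of its bounding rectangle.
Vertical leg: 20 × 130, A = 2 600 mm², y = 65 mm, Ī = 3 661 667 mm⁴.
Horizontal leg (remainder): 40 × 20, A = 800 mm², y = 10 mm, Ī = 26666.67 mm⁴.
Centroid: ȳ = ΣA·y / ΣA = 52.05882 mm.
Transfer each piece to the centroidal x-axis using Ī + A·d² with d = y − 52.05882:
  vertical leg: d = 12.94118 mm → contributes +4 097 099 mm⁴
  horizontal leg (remainder): d = -42.05882 mm → contributes +1 441 822 mm⁴
Total I = 5 538 922 mm⁴.
For the y-axis: x̄ = 17.05882 mm.
Repeating about the centroidal y-axis gives I_y = 743921.6 mm⁴.
Polar second moment: J = I_x + I_y = 6 282 843 mm⁴.

J ≈ 6.2828 × 10⁶ mm⁴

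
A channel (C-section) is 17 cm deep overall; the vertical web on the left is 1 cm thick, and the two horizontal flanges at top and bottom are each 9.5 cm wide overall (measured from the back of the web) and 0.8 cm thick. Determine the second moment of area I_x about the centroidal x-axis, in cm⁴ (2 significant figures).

Decompose the section into non-overlapping parts with the origin at the bottom-left of its bounding rectangle.
Web: 1 × 17, A = 17 cm², y = 8.5 cm, Ī = 409.4 cm⁴.
Top flange (beyond web): 8.5 × 0.8, A = 6.8 cm², y = 16.6 cm, Ī = 0.3627 cm⁴.
Bottom flange (beyond web): 8.5 × 0.8, A = 6.8 cm², y = 0.4 cm, Ī = 0.3627 cm⁴.
By symmetry the centroid is at mid-height, ȳ = 8.5 cm.
Transfer each piece to the centroidal x-axis using Ī + A·d² with d = y − 8.5:
  web: d = 0 cm → contributes +409.4 cm⁴
  top flange (beyond web): d = 8.1 cm → contributes +446.5 cm⁴
  bottom flange (beyond web): d = -8.1 cm → contributes +446.5 cm⁴
Total I = 1 302 cm⁴.

I_x ≈ 1300 cm⁴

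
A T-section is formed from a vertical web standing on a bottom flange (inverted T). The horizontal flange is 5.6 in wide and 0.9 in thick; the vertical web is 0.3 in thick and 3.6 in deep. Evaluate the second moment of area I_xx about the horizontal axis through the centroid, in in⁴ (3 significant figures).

Decompose the section into non-overlapping parts with the origin at the bottom-left of its bounding rectangle.
Flange: 5.6 × 0.9, A = 5.04 in², y = 0.45 in, Ī = 0.3402 in⁴.
Web: 0.3 × 3.6, A = 1.08 in², y = 2.7 in, Ī = 1.1664 in⁴.
Centroid: ȳ = ΣA·y / ΣA = 0.84706 in.
Transfer each piece to the horizontal axis through the centroid using Ī + A·d² with d = y − 0.84706:
  flange: d = -0.39706 in → contributes +1.1348 in⁴
  web: d = 1.8529 in → contributes +4.8745 in⁴
Total I = 6.0092 in⁴.

I_xx ≈ 6.01 in⁴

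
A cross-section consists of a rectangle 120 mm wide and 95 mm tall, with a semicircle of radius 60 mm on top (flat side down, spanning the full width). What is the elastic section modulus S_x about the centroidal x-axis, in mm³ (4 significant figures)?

Split into non-overlapping primitives; take the origin at the lower-left of the bounding box.
Rectangular body: 120 × 95, A = 11 400 mm², y = 47.5 mm, Ī = 8 573 750 mm⁴.
Semicircular cap: semicircle r = 60, A = 5654.87 mm², y = 120.465 mm, Ī = 1 422 450 mm⁴.
Centroid: ȳ = ΣA·y / ΣA = 71.6929 mm.
Transfer each piece to the centroidal x-axis using Ī + A·d² with d = y − 71.6929:
  rectangular body: d = -24.1929 mm → contributes +15 246 112 mm⁴
  semicircular cap: d = 48.7719 mm → contributes +14 873 683 mm⁴
Total I = 30 119 796 mm⁴.
Extreme fibre distance c = 83.3071 mm; S = I/c = 361 551 mm³.

S_x ≈ 3.616 × 10⁵ mm³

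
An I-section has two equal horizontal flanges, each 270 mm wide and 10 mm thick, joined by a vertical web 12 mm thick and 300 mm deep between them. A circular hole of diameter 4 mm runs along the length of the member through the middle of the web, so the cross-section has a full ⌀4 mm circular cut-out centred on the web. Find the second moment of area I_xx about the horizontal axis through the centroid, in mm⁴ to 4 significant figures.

Split into non-overlapping primitives; take the origin at the lower-left of the bounding box.
Bottom flange: 270 × 10, A = 2 700 mm², y = 5 mm, Ī = 22 500 mm⁴.
Web: 12 × 300, A = 3 600 mm², y = 160 mm, Ī = 27 000 000 mm⁴.
Top flange: 270 × 10, A = 2 700 mm², y = 315 mm, Ī = 22 500 mm⁴.
Hole (subtracted): ⌀4, A = 12.5664 mm², y = 160 mm, Ī = 12.5664 mm⁴.
By symmetry the centroid is at mid-height, ȳ = 160 mm.
Transfer each piece to the horizontal axis through the centroid using Ī + A·d² with d = y − 160:
  bottom flange: d = -155 mm → contributes +64 890 000 mm⁴
  web: d = 0 mm → contributes +27 000 000 mm⁴
  top flange: d = 155 mm → contributes +64 890 000 mm⁴
  hole: d = 0 mm → contributes −12.5664 mm⁴
Total I = 156 779 987 mm⁴.

I_xx ≈ 1.568 × 10⁸ mm⁴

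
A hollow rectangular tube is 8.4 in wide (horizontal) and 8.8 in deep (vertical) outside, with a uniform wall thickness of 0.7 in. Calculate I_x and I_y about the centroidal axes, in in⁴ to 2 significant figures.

Break the section into simple shapes (no overlaps), measuring from the bottom-left corner of the bounding box.
Outer rectangle: 8.4 × 8.8, A = 73.92 in², y = 4.4 in, Ī = 477 in⁴.
Inner void (subtracted): 7 × 7.4, A = 51.8 in², y = 4.4 in, Ī = 236.4 in⁴.
By symmetry the centroid is at mid-height, ȳ = 4.4 in.
All pieces are centred on the centroidal x-axis, so I = ΣĪ (holes subtracted) = 240.6 in⁴.
Repeating about the centroidal y-axis gives I_y = 223.1 in⁴.

I_x ≈ 240 in⁴, I_y ≈ 220 in⁴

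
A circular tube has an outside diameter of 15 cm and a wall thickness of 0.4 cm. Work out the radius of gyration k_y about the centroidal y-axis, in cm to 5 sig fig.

k_y ≈ 5.1638 cm

Break the section into simple shapes (no overlaps), measuring from the bottom-left corner of the bounding box.
Outer circle: ⌀15, A = 176.7146 cm², x = 7.5 cm, Ī = 2485.049 cm⁴.
Bore (subtracted): ⌀14.2, A = 158.3677 cm², x = 7.5 cm, Ī = 1995.829 cm⁴.
By symmetry the centroid is at mid-width, x̄ = 7.5 cm.
All pieces are centred on the centroidal y-axis, so I = ΣĪ (holes subtracted) = 489.2201 cm⁴.
Radius of gyration: k = √(I/A) = √(489.2201 / 18.3469) = 5.163816 cm.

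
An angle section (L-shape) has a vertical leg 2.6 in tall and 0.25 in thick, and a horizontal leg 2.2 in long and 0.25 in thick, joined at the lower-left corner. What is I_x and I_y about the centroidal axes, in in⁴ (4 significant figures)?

I_x ≈ 0.7533 in⁴, I_y ≈ 0.4949 in⁴

Split into non-overlapping primitives; take the origin at the lower-left of the bounding box.
Vertical leg: 0.25 × 2.6, A = 0.65 in², y = 1.3 in, Ī = 0.366167 in⁴.
Horizontal leg (remainder): 1.95 × 0.25, A = 0.4875 in², y = 0.125 in, Ī = 0.00253906 in⁴.
Centroid: ȳ = ΣA·y / ΣA = 0.796429 in.
Transfer each piece to the centroidal x-axis using Ī + A·d² with d = y − 0.796429:
  vertical leg: d = 0.503571 in → contributes +0.530996 in⁴
  horizontal leg (remainder): d = -0.671429 in → contributes +0.222312 in⁴
Total I = 0.753308 in⁴.
For the y-axis: x̄ = 0.596429 in.
Repeating about the centroidal y-axis gives I_y = 0.494933 in⁴.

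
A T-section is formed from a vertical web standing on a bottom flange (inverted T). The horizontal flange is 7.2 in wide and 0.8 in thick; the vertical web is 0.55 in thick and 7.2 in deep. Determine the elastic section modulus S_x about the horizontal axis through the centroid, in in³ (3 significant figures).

Treat the section as a set of non-overlapping primitives; coordinates are from the bounding-box lower-left.
Flange: 7.2 × 0.8, A = 5.76 in², y = 0.4 in, Ī = 0.3072 in⁴.
Web: 0.55 × 7.2, A = 3.96 in², y = 4.4 in, Ī = 17.107 in⁴.
Centroid: ȳ = ΣA·y / ΣA = 2.0296 in.
Transfer each piece to the horizontal axis through the centroid using Ī + A·d² with d = y − 2.0296:
  flange: d = -1.6296 in → contributes +15.604 in⁴
  web: d = 2.3704 in → contributes +39.357 in⁴
Total I = 54.961 in⁴.
Extreme fibre distance c = 5.9704 in; S = I/c = 9.2056 in³.

S_x ≈ 9.21 in³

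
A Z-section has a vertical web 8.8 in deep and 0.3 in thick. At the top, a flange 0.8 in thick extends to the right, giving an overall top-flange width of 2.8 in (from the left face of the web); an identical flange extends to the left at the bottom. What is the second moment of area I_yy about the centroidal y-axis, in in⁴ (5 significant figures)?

Treat the section as a set of non-overlapping primitives; coordinates are from the bounding-box lower-left.
Web: 0.3 × 8.8, A = 2.64 in², x = 2.65 in, Ī = 0.0198 in⁴.
Top flange (beyond web): 2.5 × 0.8, A = 2 in², x = 4.05 in, Ī = 1.041667 in⁴.
Bottom flange (beyond web): 2.5 × 0.8, A = 2 in², x = 1.25 in, Ī = 1.041667 in⁴.
Centroid: x̄ = ΣA·x / ΣA = 2.65 in.
Transfer each piece to the centroidal y-axis using Ī + A·d² with d = x − 2.65:
  web: d = 0 in → contributes +0.0198 in⁴
  top flange (beyond web): d = 1.4 in → contributes +4.961667 in⁴
  bottom flange (beyond web): d = -1.4 in → contributes +4.961667 in⁴
Total I = 9.943133 in⁴.

I_yy ≈ 9.9431 in⁴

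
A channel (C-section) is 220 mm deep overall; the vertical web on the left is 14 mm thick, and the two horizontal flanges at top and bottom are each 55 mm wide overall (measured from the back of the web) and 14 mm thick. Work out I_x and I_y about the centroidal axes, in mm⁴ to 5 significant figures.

I_x ≈ 2.4621 × 10⁷ mm⁴, I_y ≈ 8.4357 × 10⁵ mm⁴

Treat the section as a set of non-overlapping primitives; coordinates are from the bounding-box lower-left.
Web: 14 × 220, A = 3 080 mm², y = 110 mm, Ī = 12 422 667 mm⁴.
Top flange (beyond web): 41 × 14, A = 574 mm², y = 213 mm, Ī = 9375.333 mm⁴.
Bottom flange (beyond web): 41 × 14, A = 574 mm², y = 7 mm, Ī = 9375.333 mm⁴.
By symmetry the centroid is at mid-height, ȳ = 110 mm.
Transfer each piece to the centroidal x-axis using Ī + A·d² with d = y − 110:
  web: d = 0 mm → contributes +12 422 667 mm⁴
  top flange (beyond web): d = 103 mm → contributes +6 098 941 mm⁴
  bottom flange (beyond web): d = -103 mm → contributes +6 098 941 mm⁴
Total I = 24 620 549 mm⁴.
For the y-axis: x̄ = 14.46689 mm.
Repeating about the centroidal y-axis gives I_y = 843567.7 mm⁴.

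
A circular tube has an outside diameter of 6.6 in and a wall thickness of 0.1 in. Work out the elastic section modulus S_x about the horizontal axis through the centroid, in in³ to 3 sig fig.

Split into non-overlapping primitives; take the origin at the lower-left of the bounding box.
Outer circle: ⌀6.6, A = 34.212 in², y = 3.3 in, Ī = 93.142 in⁴.
Bore (subtracted): ⌀6.4, A = 32.17 in², y = 3.3 in, Ī = 82.355 in⁴.
By symmetry the centroid is at mid-height, ȳ = 3.3 in.
All pieces are centred on the horizontal axis through the centroid, so I = ΣĪ (holes subtracted) = 10.787 in⁴.
Extreme fibre distance c = 3.3 in; S = I/c = 3.2688 in³.

S_x ≈ 3.27 in³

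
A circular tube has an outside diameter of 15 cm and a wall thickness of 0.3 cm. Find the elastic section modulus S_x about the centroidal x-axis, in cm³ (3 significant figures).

Break the section into simple shapes (no overlaps), measuring from the bottom-left corner of the bounding box.
Outer circle: ⌀15, A = 176.71 cm², y = 7.5 cm, Ī = 2 485 cm⁴.
Bore (subtracted): ⌀14.4, A = 162.86 cm², y = 7.5 cm, Ī = 2110.7 cm⁴.
By symmetry the centroid is at mid-height, ȳ = 7.5 cm.
All pieces are centred on the centroidal x-axis, so I = ΣĪ (holes subtracted) = 374.38 cm⁴.
Extreme fibre distance c = 7.5 cm; S = I/c = 49.917 cm³.

S_x ≈ 49.9 cm³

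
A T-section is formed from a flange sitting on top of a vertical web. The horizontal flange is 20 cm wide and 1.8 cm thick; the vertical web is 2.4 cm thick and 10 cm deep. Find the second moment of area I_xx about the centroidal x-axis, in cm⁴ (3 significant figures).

Treat the section as a set of non-overlapping primitives; coordinates are from the bounding-box lower-left.
Flange: 20 × 1.8, A = 36 cm², y = 10.9 cm, Ī = 9.72 cm⁴.
Web: 2.4 × 10, A = 24 cm², y = 5 cm, Ī = 200 cm⁴.
Centroid: ȳ = ΣA·y / ΣA = 8.54 cm.
Transfer each piece to the centroidal x-axis using Ī + A·d² with d = y − 8.54:
  flange: d = 2.36 cm → contributes +210.23 cm⁴
  web: d = -3.54 cm → contributes +500.76 cm⁴
Total I = 710.98 cm⁴.

I_xx ≈ 711 cm⁴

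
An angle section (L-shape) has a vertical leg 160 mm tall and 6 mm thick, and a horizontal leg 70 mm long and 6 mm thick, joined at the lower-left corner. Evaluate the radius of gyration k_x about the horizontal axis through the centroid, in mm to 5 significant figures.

k_x ≈ 52.294 mm

Treat the section as a set of non-overlapping primitives; coordinates are from the bounding-box lower-left.
Vertical leg: 6 × 160, A = 960 mm², y = 80 mm, Ī = 2 048 000 mm⁴.
Horizontal leg (remainder): 64 × 6, A = 384 mm², y = 3 mm, Ī = 1 152 mm⁴.
Centroid: ȳ = ΣA·y / ΣA = 58 mm.
Transfer each piece to the horizontal axis through the centroid using Ī + A·d² with d = y − 58:
  vertical leg: d = 22 mm → contributes +2 512 640 mm⁴
  horizontal leg (remainder): d = -55 mm → contributes +1 162 752 mm⁴
Total I = 3 675 392 mm⁴.
Radius of gyration: k = √(I/A) = √(3 675 392 / 1 344) = 52.29404 mm.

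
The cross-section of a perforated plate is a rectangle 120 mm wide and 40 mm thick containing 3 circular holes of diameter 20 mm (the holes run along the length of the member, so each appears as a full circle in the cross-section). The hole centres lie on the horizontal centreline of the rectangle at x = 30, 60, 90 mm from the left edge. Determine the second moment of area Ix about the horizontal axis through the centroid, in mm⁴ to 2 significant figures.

Break the section into simple shapes (no overlaps), measuring from the bottom-left corner of the bounding box.
Plate: 120 × 40, A = 4 800 mm², y = 20 mm, Ī = 640 000 mm⁴.
Hole 1 (subtracted): ⌀20, A = 314.2 mm², y = 20 mm, Ī = 7 854 mm⁴.
Hole 2 (subtracted): ⌀20, A = 314.2 mm², y = 20 mm, Ī = 7 854 mm⁴.
Hole 3 (subtracted): ⌀20, A = 314.2 mm², y = 20 mm, Ī = 7 854 mm⁴.
By symmetry the centroid is at mid-height, ȳ = 20 mm.
All pieces are centred on the horizontal axis through the centroid, so I = ΣĪ (holes subtracted) = 616 438 mm⁴.

Ix ≈ 6.2 × 10⁵ mm⁴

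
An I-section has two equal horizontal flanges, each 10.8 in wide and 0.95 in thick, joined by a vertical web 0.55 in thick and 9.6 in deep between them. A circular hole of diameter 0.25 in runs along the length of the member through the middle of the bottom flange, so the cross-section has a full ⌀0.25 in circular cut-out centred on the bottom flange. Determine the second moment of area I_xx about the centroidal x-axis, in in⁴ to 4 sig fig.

I_xx ≈ 611.7 in⁴

Break the section into simple shapes (no overlaps), measuring from the bottom-left corner of the bounding box.
Bottom flange: 10.8 × 0.95, A = 10.26 in², y = 0.475 in, Ī = 0.771638 in⁴.
Web: 0.55 × 9.6, A = 5.28 in², y = 5.75 in, Ī = 40.5504 in⁴.
Top flange: 10.8 × 0.95, A = 10.26 in², y = 11.025 in, Ī = 0.771638 in⁴.
Hole (subtracted): ⌀0.25, A = 0.0490874 in², y = 0.475 in, Ī = 0.000191748 in⁴.
Centroid: ȳ = ΣA·y / ΣA = 5.76006 in.
Transfer each piece to the centroidal x-axis using Ī + A·d² with d = y − 5.76006:
  bottom flange: d = -5.28506 in → contributes +287.352 in⁴
  web: d = -0.0100554 in → contributes +40.5509 in⁴
  top flange: d = 5.26494 in → contributes +285.175 in⁴
  hole: d = -5.28506 in → contributes −1.37129 in⁴
Total I = 611.707 in⁴.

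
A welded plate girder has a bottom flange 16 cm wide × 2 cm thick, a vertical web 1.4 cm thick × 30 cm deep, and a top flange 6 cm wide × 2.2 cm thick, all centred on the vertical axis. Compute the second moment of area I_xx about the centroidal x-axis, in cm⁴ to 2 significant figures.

Treat the section as a set of non-overlapping primitives; coordinates are from the bounding-box lower-left.
Bottom plate: 16 × 2, A = 32 cm², y = 1 cm, Ī = 10.67 cm⁴.
Web plate: 1.4 × 30, A = 42 cm², y = 17 cm, Ī = 3 150 cm⁴.
Top plate: 6 × 2.2, A = 13.2 cm², y = 33.1 cm, Ī = 5.324 cm⁴.
Centroid: ȳ = ΣA·y / ΣA = 13.57 cm.
Transfer each piece to the centroidal x-axis using Ī + A·d² with d = y − 13.57:
  bottom plate: d = -12.57 cm → contributes +5 063 cm⁴
  web plate: d = 3.434 cm → contributes +3 645 cm⁴
  top plate: d = 19.53 cm → contributes +5 042 cm⁴
Total I = 13 751 cm⁴.

I_xx ≈ 1.4 × 10⁴ cm⁴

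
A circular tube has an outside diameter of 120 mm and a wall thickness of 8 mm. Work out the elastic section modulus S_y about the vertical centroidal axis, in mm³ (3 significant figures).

Break the section into simple shapes (no overlaps), measuring from the bottom-left corner of the bounding box.
Outer circle: ⌀120, A = 11 310 mm², x = 60 mm, Ī = 10 178 760 mm⁴.
Bore (subtracted): ⌀104, A = 8494.9 mm², x = 60 mm, Ī = 5 742 530 mm⁴.
By symmetry the centroid is at mid-width, x̄ = 60 mm.
All pieces are centred on the vertical centroidal axis, so I = ΣĪ (holes subtracted) = 4 436 230 mm⁴.
Extreme fibre distance c = 60 mm; S = I/c = 73 937 mm³.

S_y ≈ 7.39 × 10⁴ mm³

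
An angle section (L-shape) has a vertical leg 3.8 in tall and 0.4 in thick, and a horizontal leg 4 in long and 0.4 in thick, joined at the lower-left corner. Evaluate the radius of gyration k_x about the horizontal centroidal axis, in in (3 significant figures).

k_x ≈ 1.16 in

Treat the section as a set of non-overlapping primitives; coordinates are from the bounding-box lower-left.
Vertical leg: 0.4 × 3.8, A = 1.52 in², y = 1.9 in, Ī = 1.8291 in⁴.
Horizontal leg (remainder): 3.6 × 0.4, A = 1.44 in², y = 0.2 in, Ī = 0.0192 in⁴.
Centroid: ȳ = ΣA·y / ΣA = 1.073 in.
Transfer each piece to the horizontal centroidal axis using Ī + A·d² with d = y − 1.073:
  vertical leg: d = 0.82703 in → contributes +2.8687 in⁴
  horizontal leg (remainder): d = -0.87297 in → contributes +1.1166 in⁴
Total I = 3.9853 in⁴.
Radius of gyration: k = √(I/A) = √(3.9853 / 2.96) = 1.1603 in.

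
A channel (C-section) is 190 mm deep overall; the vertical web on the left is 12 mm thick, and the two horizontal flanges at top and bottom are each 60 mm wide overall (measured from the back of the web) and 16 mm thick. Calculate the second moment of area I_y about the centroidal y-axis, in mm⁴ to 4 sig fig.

I_y ≈ 1.148 × 10⁶ mm⁴

Treat the section as a set of non-overlapping primitives; coordinates are from the bounding-box lower-left.
Web: 12 × 190, A = 2 280 mm², x = 6 mm, Ī = 27 360 mm⁴.
Top flange (beyond web): 48 × 16, A = 768 mm², x = 36 mm, Ī = 147 456 mm⁴.
Bottom flange (beyond web): 48 × 16, A = 768 mm², x = 36 mm, Ī = 147 456 mm⁴.
Centroid: x̄ = ΣA·x / ΣA = 18.0755 mm.
Transfer each piece to the centroidal y-axis using Ī + A·d² with d = x − 18.0755:
  web: d = -12.0755 mm → contributes +359 823 mm⁴
  top flange (beyond web): d = 17.9245 mm → contributes +394 206 mm⁴
  bottom flange (beyond web): d = 17.9245 mm → contributes +394 206 mm⁴
Total I = 1 148 234 mm⁴.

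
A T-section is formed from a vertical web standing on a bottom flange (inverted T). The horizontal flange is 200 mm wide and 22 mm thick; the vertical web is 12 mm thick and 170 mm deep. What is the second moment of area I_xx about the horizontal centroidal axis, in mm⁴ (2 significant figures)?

Break the section into simple shapes (no overlaps), measuring from the bottom-left corner of the bounding box.
Flange: 200 × 22, A = 4 400 mm², y = 11 mm, Ī = 177 467 mm⁴.
Web: 12 × 170, A = 2 040 mm², y = 107 mm, Ī = 4 913 000 mm⁴.
Centroid: ȳ = ΣA·y / ΣA = 41.41 mm.
Transfer each piece to the horizontal centroidal axis using Ī + A·d² with d = y − 41.41:
  flange: d = -30.41 mm → contributes +4 246 430 mm⁴
  web: d = 65.59 mm → contributes +13 689 195 mm⁴
Total I = 17 935 624 mm⁴.

I_xx ≈ 1.8 × 10⁷ mm⁴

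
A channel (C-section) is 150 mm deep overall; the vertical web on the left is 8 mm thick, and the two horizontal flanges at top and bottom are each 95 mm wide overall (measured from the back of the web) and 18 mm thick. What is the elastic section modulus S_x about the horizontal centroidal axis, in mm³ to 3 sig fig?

S_x ≈ 2.13 × 10⁵ mm³

Decompose the section into non-overlapping parts with the origin at the bottom-left of its bounding rectangle.
Web: 8 × 150, A = 1 200 mm², y = 75 mm, Ī = 2 250 000 mm⁴.
Top flange (beyond web): 87 × 18, A = 1 566 mm², y = 141 mm, Ī = 42 282 mm⁴.
Bottom flange (beyond web): 87 × 18, A = 1 566 mm², y = 9 mm, Ī = 42 282 mm⁴.
By symmetry the centroid is at mid-height, ȳ = 75 mm.
Transfer each piece to the horizontal centroidal axis using Ī + A·d² with d = y − 75:
  web: d = 0 mm → contributes +2 250 000 mm⁴
  top flange (beyond web): d = 66 mm → contributes +6 863 778 mm⁴
  bottom flange (beyond web): d = -66 mm → contributes +6 863 778 mm⁴
Total I = 15 977 556 mm⁴.
Extreme fibre distance c = 75 mm; S = I/c = 213 034 mm³.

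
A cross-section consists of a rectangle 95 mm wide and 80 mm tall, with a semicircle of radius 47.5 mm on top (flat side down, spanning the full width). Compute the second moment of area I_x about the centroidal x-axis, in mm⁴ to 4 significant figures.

I_x ≈ 1.336 × 10⁷ mm⁴

Break the section into simple shapes (no overlaps), measuring from the bottom-left corner of the bounding box.
Rectangular body: 95 × 80, A = 7 600 mm², y = 40 mm, Ī = 4 053 333 mm⁴.
Semicircular cap: semicircle r = 47.5, A = 3544.11 mm², y = 100.16 mm, Ī = 558 736 mm⁴.
Centroid: ȳ = ΣA·y / ΣA = 59.1323 mm.
Transfer each piece to the centroidal x-axis using Ī + A·d² with d = y − 59.1323:
  rectangular body: d = -19.1323 mm → contributes +6 835 271 mm⁴
  semicircular cap: d = 41.0273 mm → contributes +6 524 332 mm⁴
Total I = 13 359 602 mm⁴.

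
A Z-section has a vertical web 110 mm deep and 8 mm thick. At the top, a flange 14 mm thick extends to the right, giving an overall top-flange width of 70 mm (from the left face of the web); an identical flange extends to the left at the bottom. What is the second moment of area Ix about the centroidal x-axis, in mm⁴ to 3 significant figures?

Ix ≈ 4.92 × 10⁶ mm⁴

Split into non-overlapping primitives; take the origin at the lower-left of the bounding box.
Web: 8 × 110, A = 880 mm², y = 55 mm, Ī = 887 333 mm⁴.
Top flange (beyond web): 62 × 14, A = 868 mm², y = 103 mm, Ī = 14 177 mm⁴.
Bottom flange (beyond web): 62 × 14, A = 868 mm², y = 7 mm, Ī = 14 177 mm⁴.
Centroid: ȳ = ΣA·y / ΣA = 55 mm.
Transfer each piece to the centroidal x-axis using Ī + A·d² with d = y − 55:
  web: d = 0 mm → contributes +887 333 mm⁴
  top flange (beyond web): d = 48 mm → contributes +2 014 049 mm⁴
  bottom flange (beyond web): d = -48 mm → contributes +2 014 049 mm⁴
Total I = 4 915 432 mm⁴.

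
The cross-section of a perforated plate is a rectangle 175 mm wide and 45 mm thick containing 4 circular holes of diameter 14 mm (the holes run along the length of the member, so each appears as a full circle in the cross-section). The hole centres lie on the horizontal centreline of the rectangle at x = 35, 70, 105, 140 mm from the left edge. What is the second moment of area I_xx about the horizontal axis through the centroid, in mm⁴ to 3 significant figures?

Split into non-overlapping primitives; take the origin at the lower-left of the bounding box.
Plate: 175 × 45, A = 7 875 mm², y = 22.5 mm, Ī = 1 328 906 mm⁴.
Hole 1 (subtracted): ⌀14, A = 153.94 mm², y = 22.5 mm, Ī = 1885.7 mm⁴.
Hole 2 (subtracted): ⌀14, A = 153.94 mm², y = 22.5 mm, Ī = 1885.7 mm⁴.
Hole 3 (subtracted): ⌀14, A = 153.94 mm², y = 22.5 mm, Ī = 1885.7 mm⁴.
Hole 4 (subtracted): ⌀14, A = 153.94 mm², y = 22.5 mm, Ī = 1885.7 mm⁴.
By symmetry the centroid is at mid-height, ȳ = 22.5 mm.
All pieces are centred on the horizontal axis through the centroid, so I = ΣĪ (holes subtracted) = 1 321 363 mm⁴.

I_xx ≈ 1.32 × 10⁶ mm⁴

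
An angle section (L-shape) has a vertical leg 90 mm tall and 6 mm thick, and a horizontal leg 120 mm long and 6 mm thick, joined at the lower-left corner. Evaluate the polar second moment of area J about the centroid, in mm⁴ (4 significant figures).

Treat the section as a set of non-overlapping primitives; coordinates are from the bounding-box lower-left.
Vertical leg: 6 × 90, A = 540 mm², y = 45 mm, Ī = 364 500 mm⁴.
Horizontal leg (remainder): 114 × 6, A = 684 mm², y = 3 mm, Ī = 2 052 mm⁴.
Centroid: ȳ = ΣA·y / ΣA = 21.5294 mm.
Transfer each piece to the centroidal x-axis using Ī + A·d² with d = y − 21.5294:
  vertical leg: d = 23.4706 mm → contributes +661 969 mm⁴
  horizontal leg (remainder): d = -18.5294 mm → contributes +236 896 mm⁴
Total I = 898 865 mm⁴.
For the y-axis: x̄ = 36.5294 mm.
Repeating about the centroidal y-axis gives I_y = 1 828 745 mm⁴.
Polar second moment: J = I_x + I_y = 2 727 610 mm⁴.

J ≈ 2.728 × 10⁶ mm⁴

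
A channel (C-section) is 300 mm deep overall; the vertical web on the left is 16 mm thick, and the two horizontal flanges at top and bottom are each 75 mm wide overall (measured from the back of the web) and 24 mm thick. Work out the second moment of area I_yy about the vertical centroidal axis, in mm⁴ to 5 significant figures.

Split into non-overlapping primitives; take the origin at the lower-left of the bounding box.
Web: 16 × 300, A = 4 800 mm², x = 8 mm, Ī = 102 400 mm⁴.
Top flange (beyond web): 59 × 24, A = 1 416 mm², x = 45.5 mm, Ī = 410 758 mm⁴.
Bottom flange (beyond web): 59 × 24, A = 1 416 mm², x = 45.5 mm, Ī = 410 758 mm⁴.
Centroid: x̄ = ΣA·x / ΣA = 21.91509 mm.
Transfer each piece to the vertical centroidal axis using Ī + A·d² with d = x − 21.91509:
  web: d = -13.91509 mm → contributes +1 031 823 mm⁴
  top flange (beyond web): d = 23.58491 mm → contributes +1 198 405 mm⁴
  bottom flange (beyond web): d = 23.58491 mm → contributes +1 198 405 mm⁴
Total I = 3 428 633 mm⁴.

I_yy ≈ 3.4286 × 10⁶ mm⁴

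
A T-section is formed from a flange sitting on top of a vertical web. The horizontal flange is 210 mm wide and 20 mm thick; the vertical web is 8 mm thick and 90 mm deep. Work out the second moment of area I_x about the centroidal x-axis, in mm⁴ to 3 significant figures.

Decompose the section into non-overlapping parts with the origin at the bottom-left of its bounding rectangle.
Flange: 210 × 20, A = 4 200 mm², y = 100 mm, Ī = 140 000 mm⁴.
Web: 8 × 90, A = 720 mm², y = 45 mm, Ī = 486 000 mm⁴.
Centroid: ȳ = ΣA·y / ΣA = 91.951 mm.
Transfer each piece to the centroidal x-axis using Ī + A·d² with d = y − 91.951:
  flange: d = 8.0488 mm → contributes +412 088 mm⁴
  web: d = -46.951 mm → contributes +2 073 180 mm⁴
Total I = 2 485 268 mm⁴.

I_x ≈ 2.49 × 10⁶ mm⁴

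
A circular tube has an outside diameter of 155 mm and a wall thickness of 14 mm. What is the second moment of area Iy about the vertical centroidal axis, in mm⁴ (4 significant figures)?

Iy ≈ 1.556 × 10⁷ mm⁴

Break the section into simple shapes (no overlaps), measuring from the bottom-left corner of the bounding box.
Outer circle: ⌀155, A = 18869.2 mm², x = 77.5 mm, Ī = 28 333 269 mm⁴.
Bore (subtracted): ⌀127, A = 12667.7 mm², x = 77.5 mm, Ī = 12 769 820 mm⁴.
By symmetry the centroid is at mid-width, x̄ = 77.5 mm.
All pieces are centred on the vertical centroidal axis, so I = ΣĪ (holes subtracted) = 15 563 449 mm⁴.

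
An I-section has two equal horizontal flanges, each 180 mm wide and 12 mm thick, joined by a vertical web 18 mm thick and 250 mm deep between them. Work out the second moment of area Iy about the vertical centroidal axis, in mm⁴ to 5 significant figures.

Iy ≈ 1.1786 × 10⁷ mm⁴

Break the section into simple shapes (no overlaps), measuring from the bottom-left corner of the bounding box.
Bottom flange: 180 × 12, A = 2 160 mm², x = 90 mm, Ī = 5 832 000 mm⁴.
Web: 18 × 250, A = 4 500 mm², x = 90 mm, Ī = 121 500 mm⁴.
Top flange: 180 × 12, A = 2 160 mm², x = 90 mm, Ī = 5 832 000 mm⁴.
By symmetry the centroid is at mid-width, x̄ = 90 mm.
All pieces are centred on the vertical centroidal axis, so I = ΣĪ = 11 785 500 mm⁴.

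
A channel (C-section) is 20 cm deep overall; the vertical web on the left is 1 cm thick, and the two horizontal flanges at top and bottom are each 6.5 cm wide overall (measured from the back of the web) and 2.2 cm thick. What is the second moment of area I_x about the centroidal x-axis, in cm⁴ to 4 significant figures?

Decompose the section into non-overlapping parts with the origin at the bottom-left of its bounding rectangle.
Web: 1 × 20, A = 20 cm², y = 10 cm, Ī = 666.667 cm⁴.
Top flange (beyond web): 5.5 × 2.2, A = 12.1 cm², y = 18.9 cm, Ī = 4.88033 cm⁴.
Bottom flange (beyond web): 5.5 × 2.2, A = 12.1 cm², y = 1.1 cm, Ī = 4.88033 cm⁴.
By symmetry the centroid is at mid-height, ȳ = 10 cm.
Transfer each piece to the centroidal x-axis using Ī + A·d² with d = y − 10:
  web: d = 0 cm → contributes +666.667 cm⁴
  top flange (beyond web): d = 8.9 cm → contributes +963.321 cm⁴
  bottom flange (beyond web): d = -8.9 cm → contributes +963.321 cm⁴
Total I = 2593.31 cm⁴.

I_x ≈ 2593 cm⁴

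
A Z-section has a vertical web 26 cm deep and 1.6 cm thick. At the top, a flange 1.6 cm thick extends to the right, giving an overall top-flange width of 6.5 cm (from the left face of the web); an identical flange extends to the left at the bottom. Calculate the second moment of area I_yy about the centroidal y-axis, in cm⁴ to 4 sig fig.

I_yy ≈ 205.9 cm⁴

Break the section into simple shapes (no overlaps), measuring from the bottom-left corner of the bounding box.
Web: 1.6 × 26, A = 41.6 cm², x = 5.7 cm, Ī = 8.87467 cm⁴.
Top flange (beyond web): 4.9 × 1.6, A = 7.84 cm², x = 8.95 cm, Ī = 15.6865 cm⁴.
Bottom flange (beyond web): 4.9 × 1.6, A = 7.84 cm², x = 2.45 cm, Ī = 15.6865 cm⁴.
Centroid: x̄ = ΣA·x / ΣA = 5.7 cm.
Transfer each piece to the centroidal y-axis using Ī + A·d² with d = x − 5.7:
  web: d = 0 cm → contributes +8.87467 cm⁴
  top flange (beyond web): d = 3.25 cm → contributes +98.4965 cm⁴
  bottom flange (beyond web): d = -3.25 cm → contributes +98.4965 cm⁴
Total I = 205.868 cm⁴.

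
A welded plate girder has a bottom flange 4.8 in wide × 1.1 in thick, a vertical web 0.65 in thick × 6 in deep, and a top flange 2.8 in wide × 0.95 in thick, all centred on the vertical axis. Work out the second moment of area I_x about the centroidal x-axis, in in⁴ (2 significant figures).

I_x ≈ 100 in⁴

Treat the section as a set of non-overlapping primitives; coordinates are from the bounding-box lower-left.
Bottom plate: 4.8 × 1.1, A = 5.28 in², y = 0.55 in, Ī = 0.5324 in⁴.
Web plate: 0.65 × 6, A = 3.9 in², y = 4.1 in, Ī = 11.7 in⁴.
Top plate: 2.8 × 0.95, A = 2.66 in², y = 7.575 in, Ī = 0.2001 in⁴.
Centroid: ȳ = ΣA·y / ΣA = 3.298 in.
Transfer each piece to the centroidal x-axis using Ī + A·d² with d = y − 3.298:
  bottom plate: d = -2.748 in → contributes +40.39 in⁴
  web plate: d = 0.8024 in → contributes +14.21 in⁴
  top plate: d = 4.277 in → contributes +48.87 in⁴
Total I = 103.5 in⁴.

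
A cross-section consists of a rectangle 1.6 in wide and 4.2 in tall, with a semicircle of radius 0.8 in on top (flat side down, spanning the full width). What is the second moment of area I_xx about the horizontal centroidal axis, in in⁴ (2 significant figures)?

Break the section into simple shapes (no overlaps), measuring from the bottom-left corner of the bounding box.
Rectangular body: 1.6 × 4.2, A = 6.72 in², y = 2.1 in, Ī = 9.878 in⁴.
Semicircular cap: semicircle r = 0.8, A = 1.005 in², y = 4.54 in, Ī = 0.04496 in⁴.
Centroid: ȳ = ΣA·y / ΣA = 2.417 in.
Transfer each piece to the horizontal centroidal axis using Ī + A·d² with d = y − 2.417:
  rectangular body: d = -0.3175 in → contributes +10.56 in⁴
  semicircular cap: d = 2.122 in → contributes +4.572 in⁴
Total I = 15.13 in⁴.

I_xx ≈ 15 in⁴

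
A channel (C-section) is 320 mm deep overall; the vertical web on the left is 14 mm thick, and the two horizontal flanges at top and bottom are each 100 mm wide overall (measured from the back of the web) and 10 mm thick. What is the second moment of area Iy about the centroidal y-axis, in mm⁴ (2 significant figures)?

Iy ≈ 4.2 × 10⁶ mm⁴

Split into non-overlapping primitives; take the origin at the lower-left of the bounding box.
Web: 14 × 320, A = 4 480 mm², x = 7 mm, Ī = 73 173 mm⁴.
Top flange (beyond web): 86 × 10, A = 860 mm², x = 57 mm, Ī = 530 047 mm⁴.
Bottom flange (beyond web): 86 × 10, A = 860 mm², x = 57 mm, Ī = 530 047 mm⁴.
Centroid: x̄ = ΣA·x / ΣA = 20.87 mm.
Transfer each piece to the centroidal y-axis using Ī + A·d² with d = x − 20.87:
  web: d = -13.87 mm → contributes +935 142 mm⁴
  top flange (beyond web): d = 36.13 mm → contributes +1 652 611 mm⁴
  bottom flange (beyond web): d = 36.13 mm → contributes +1 652 611 mm⁴
Total I = 4 240 363 mm⁴.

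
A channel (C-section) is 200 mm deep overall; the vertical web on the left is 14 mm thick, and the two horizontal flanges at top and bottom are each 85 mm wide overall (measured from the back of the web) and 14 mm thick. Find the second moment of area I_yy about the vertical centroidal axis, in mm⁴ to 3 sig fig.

I_yy ≈ 2.98 × 10⁶ mm⁴

Decompose the section into non-overlapping parts with the origin at the bottom-left of its bounding rectangle.
Web: 14 × 200, A = 2 800 mm², x = 7 mm, Ī = 45 733 mm⁴.
Top flange (beyond web): 71 × 14, A = 994 mm², x = 49.5 mm, Ī = 417 563 mm⁴.
Bottom flange (beyond web): 71 × 14, A = 994 mm², x = 49.5 mm, Ī = 417 563 mm⁴.
Centroid: x̄ = ΣA·x / ΣA = 24.646 mm.
Transfer each piece to the vertical centroidal axis using Ī + A·d² with d = x − 24.646:
  web: d = -17.646 mm → contributes +917 621 mm⁴
  top flange (beyond web): d = 24.854 mm → contributes +1 031 568 mm⁴
  bottom flange (beyond web): d = 24.854 mm → contributes +1 031 568 mm⁴
Total I = 2 980 757 mm⁴.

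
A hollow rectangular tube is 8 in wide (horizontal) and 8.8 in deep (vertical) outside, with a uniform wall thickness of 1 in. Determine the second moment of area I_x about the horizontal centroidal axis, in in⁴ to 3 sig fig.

Decompose the section into non-overlapping parts with the origin at the bottom-left of its bounding rectangle.
Outer rectangle: 8 × 8.8, A = 70.4 in², y = 4.4 in, Ī = 454.31 in⁴.
Inner void (subtracted): 6 × 6.8, A = 40.8 in², y = 4.4 in, Ī = 157.22 in⁴.
By symmetry the centroid is at mid-height, ȳ = 4.4 in.
All pieces are centred on the horizontal centroidal axis, so I = ΣĪ (holes subtracted) = 297.1 in⁴.

I_x ≈ 297 in⁴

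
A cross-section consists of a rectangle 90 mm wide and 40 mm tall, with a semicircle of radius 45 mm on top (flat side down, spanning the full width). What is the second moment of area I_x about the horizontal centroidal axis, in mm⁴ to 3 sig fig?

Decompose the section into non-overlapping parts with the origin at the bottom-left of its bounding rectangle.
Rectangular body: 90 × 40, A = 3 600 mm², y = 20 mm, Ī = 480 000 mm⁴.
Semicircular cap: semicircle r = 45, A = 3180.9 mm², y = 59.099 mm, Ī = 450 072 mm⁴.
Centroid: ȳ = ΣA·y / ΣA = 38.341 mm.
Transfer each piece to the horizontal centroidal axis using Ī + A·d² with d = y − 38.341:
  rectangular body: d = -18.341 mm → contributes +1 691 002 mm⁴
  semicircular cap: d = 20.758 mm → contributes +1 820 645 mm⁴
Total I = 3 511 647 mm⁴.

I_x ≈ 3.51 × 10⁶ mm⁴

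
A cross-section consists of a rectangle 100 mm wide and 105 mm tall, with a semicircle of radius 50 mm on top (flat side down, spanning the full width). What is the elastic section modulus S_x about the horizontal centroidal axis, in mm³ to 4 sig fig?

S_x ≈ 3.138 × 10⁵ mm³

Break the section into simple shapes (no overlaps), measuring from the bottom-left corner of the bounding box.
Rectangular body: 100 × 105, A = 10 500 mm², y = 52.5 mm, Ī = 9 646 875 mm⁴.
Semicircular cap: semicircle r = 50, A = 3926.99 mm², y = 126.221 mm, Ī = 685 981 mm⁴.
Centroid: ȳ = ΣA·y / ΣA = 72.5666 mm.
Transfer each piece to the horizontal centroidal axis using Ī + A·d² with d = y − 72.5666:
  rectangular body: d = -20.0666 mm → contributes +13 874 885 mm⁴
  semicircular cap: d = 53.6541 mm → contributes +11 990 846 mm⁴
Total I = 25 865 731 mm⁴.
Extreme fibre distance c = 82.4334 mm; S = I/c = 313 777 mm³.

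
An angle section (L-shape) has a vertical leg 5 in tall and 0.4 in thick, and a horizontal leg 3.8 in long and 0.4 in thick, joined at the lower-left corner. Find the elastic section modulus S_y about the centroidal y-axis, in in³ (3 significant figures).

S_y ≈ 1.50 in³

Split into non-overlapping primitives; take the origin at the lower-left of the bounding box.
Vertical leg: 0.4 × 5, A = 2 in², x = 0.2 in, Ī = 0.026667 in⁴.
Horizontal leg (remainder): 3.4 × 0.4, A = 1.36 in², x = 2.1 in, Ī = 1.3101 in⁴.
Centroid: x̄ = ΣA·x / ΣA = 0.96905 in.
Transfer each piece to the centroidal y-axis using Ī + A·d² with d = x − 0.96905:
  vertical leg: d = -0.76905 in → contributes +1.2095 in⁴
  horizontal leg (remainder): d = 1.131 in → contributes +3.0496 in⁴
Total I = 4.2592 in⁴.
Extreme fibre distance c = 2.831 in; S = I/c = 1.5045 in³.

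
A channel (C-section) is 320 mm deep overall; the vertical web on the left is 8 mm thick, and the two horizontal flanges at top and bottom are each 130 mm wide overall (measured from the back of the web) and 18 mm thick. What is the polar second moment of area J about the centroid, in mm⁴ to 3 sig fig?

J ≈ 1.34 × 10⁸ mm⁴

Break the section into simple shapes (no overlaps), measuring from the bottom-left corner of the bounding box.
Web: 8 × 320, A = 2 560 mm², y = 160 mm, Ī = 21 845 333 mm⁴.
Top flange (beyond web): 122 × 18, A = 2 196 mm², y = 311 mm, Ī = 59 292 mm⁴.
Bottom flange (beyond web): 122 × 18, A = 2 196 mm², y = 9 mm, Ī = 59 292 mm⁴.
By symmetry the centroid is at mid-height, ȳ = 160 mm.
Transfer each piece to the centroidal x-axis using Ī + A·d² with d = y − 160:
  web: d = 0 mm → contributes +21 845 333 mm⁴
  top flange (beyond web): d = 151 mm → contributes +50 130 288 mm⁴
  bottom flange (beyond web): d = -151 mm → contributes +50 130 288 mm⁴
Total I = 122 105 909 mm⁴.
For the y-axis: x̄ = 45.064 mm.
Repeating about the centroidal y-axis gives I_y = 12 294 320 mm⁴.
Polar second moment: J = I_x + I_y = 134 400 230 mm⁴.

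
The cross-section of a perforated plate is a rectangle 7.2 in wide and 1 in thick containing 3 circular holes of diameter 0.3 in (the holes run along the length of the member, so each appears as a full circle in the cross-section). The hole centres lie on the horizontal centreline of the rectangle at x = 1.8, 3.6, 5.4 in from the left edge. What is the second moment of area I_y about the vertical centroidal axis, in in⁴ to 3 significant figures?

Treat the section as a set of non-overlapping primitives; coordinates are from the bounding-box lower-left.
Plate: 7.2 × 1, A = 7.2 in², x = 3.6 in, Ī = 31.104 in⁴.
Hole 1 (subtracted): ⌀0.3, A = 0.070686 in², x = 1.8 in, Ī = 0.00039761 in⁴.
Hole 2 (subtracted): ⌀0.3, A = 0.070686 in², x = 3.6 in, Ī = 0.00039761 in⁴.
Hole 3 (subtracted): ⌀0.3, A = 0.070686 in², x = 5.4 in, Ī = 0.00039761 in⁴.
By symmetry the centroid is at mid-width, x̄ = 3.6 in.
Transfer each piece to the vertical centroidal axis using Ī + A·d² with d = x − 3.6:
  plate: d = 0 in → contributes +31.104 in⁴
  hole 1: d = -1.8 in → contributes −0.22942 in⁴
  hole 2: d = 0 in → contributes −0.00039761 in⁴
  hole 3: d = 1.8 in → contributes −0.22942 in⁴
Total I = 30.645 in⁴.

I_y ≈ 30.6 in⁴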